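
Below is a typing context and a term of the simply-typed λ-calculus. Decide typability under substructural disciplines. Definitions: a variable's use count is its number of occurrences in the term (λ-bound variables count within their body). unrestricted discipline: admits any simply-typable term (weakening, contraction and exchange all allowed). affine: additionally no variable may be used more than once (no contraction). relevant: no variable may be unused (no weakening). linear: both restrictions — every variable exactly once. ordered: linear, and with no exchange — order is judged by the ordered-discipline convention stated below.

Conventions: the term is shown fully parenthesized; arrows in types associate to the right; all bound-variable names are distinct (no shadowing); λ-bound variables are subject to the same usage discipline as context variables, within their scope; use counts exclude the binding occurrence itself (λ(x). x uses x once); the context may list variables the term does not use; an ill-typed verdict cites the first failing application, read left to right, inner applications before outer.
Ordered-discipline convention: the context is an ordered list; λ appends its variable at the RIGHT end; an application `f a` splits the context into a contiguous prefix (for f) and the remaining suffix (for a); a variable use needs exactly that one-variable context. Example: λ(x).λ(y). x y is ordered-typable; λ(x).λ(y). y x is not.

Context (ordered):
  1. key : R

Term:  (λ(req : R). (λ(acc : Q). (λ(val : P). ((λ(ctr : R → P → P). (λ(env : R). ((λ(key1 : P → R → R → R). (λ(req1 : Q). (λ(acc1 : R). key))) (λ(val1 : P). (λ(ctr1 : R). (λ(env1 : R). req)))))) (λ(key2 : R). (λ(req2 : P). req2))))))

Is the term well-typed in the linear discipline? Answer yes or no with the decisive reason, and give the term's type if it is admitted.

no — unused: acc, val, ctr, env, key1, req1, acc1, val1, ctr1, env1, key2 — weakening required
variable uses: key ×1; req (λ-bound) ×1; acc (λ-bound) ×0; val (λ-bound) ×0; ctr (λ-bound) ×0; env (λ-bound) ×0; key1 (λ-bound) ×0; req1 (λ-bound) ×0; acc1 (λ-bound) ×0; val1 (λ-bound) ×0; ctr1 (λ-bound) ×0; env1 (λ-bound) ×0; key2 (λ-bound) ×0; req2 (λ-bound) ×1
left-to-right use order: key, req, req2
typing: ✓ — R → Q → P → R → Q → R → R
all disciplines: ordered ✗ · linear ✗ · affine ✓ · relevant ✗ · unrestricted ✓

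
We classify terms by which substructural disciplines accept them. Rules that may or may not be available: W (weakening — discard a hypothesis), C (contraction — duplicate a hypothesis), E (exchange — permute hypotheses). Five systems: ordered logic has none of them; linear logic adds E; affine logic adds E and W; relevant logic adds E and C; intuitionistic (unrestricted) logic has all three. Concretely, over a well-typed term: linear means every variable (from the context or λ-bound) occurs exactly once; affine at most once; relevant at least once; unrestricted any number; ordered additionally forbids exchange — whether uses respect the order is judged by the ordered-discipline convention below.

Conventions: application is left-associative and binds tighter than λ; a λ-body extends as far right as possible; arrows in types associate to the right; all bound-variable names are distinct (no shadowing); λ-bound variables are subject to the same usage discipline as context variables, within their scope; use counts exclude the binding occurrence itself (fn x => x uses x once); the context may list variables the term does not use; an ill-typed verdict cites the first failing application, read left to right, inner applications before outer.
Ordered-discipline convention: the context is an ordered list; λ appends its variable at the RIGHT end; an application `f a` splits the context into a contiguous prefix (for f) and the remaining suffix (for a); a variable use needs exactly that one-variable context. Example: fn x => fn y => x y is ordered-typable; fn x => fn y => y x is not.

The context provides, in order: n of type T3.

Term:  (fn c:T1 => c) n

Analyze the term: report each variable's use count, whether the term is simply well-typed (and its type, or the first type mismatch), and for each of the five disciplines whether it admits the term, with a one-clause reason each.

usage: n ×1, c (bound) ×1
use order (left to right): c, n
typing: ill-typed: an application expects T1 but receives T3
ordered: ✗ — the type mismatch rejects it
linear: ✗ — not simply typable
affine: ✗ — fails simple typing
relevant: ✗ — a type mismatch blocks all five
unrestricted: ✗ — the type mismatch rejects it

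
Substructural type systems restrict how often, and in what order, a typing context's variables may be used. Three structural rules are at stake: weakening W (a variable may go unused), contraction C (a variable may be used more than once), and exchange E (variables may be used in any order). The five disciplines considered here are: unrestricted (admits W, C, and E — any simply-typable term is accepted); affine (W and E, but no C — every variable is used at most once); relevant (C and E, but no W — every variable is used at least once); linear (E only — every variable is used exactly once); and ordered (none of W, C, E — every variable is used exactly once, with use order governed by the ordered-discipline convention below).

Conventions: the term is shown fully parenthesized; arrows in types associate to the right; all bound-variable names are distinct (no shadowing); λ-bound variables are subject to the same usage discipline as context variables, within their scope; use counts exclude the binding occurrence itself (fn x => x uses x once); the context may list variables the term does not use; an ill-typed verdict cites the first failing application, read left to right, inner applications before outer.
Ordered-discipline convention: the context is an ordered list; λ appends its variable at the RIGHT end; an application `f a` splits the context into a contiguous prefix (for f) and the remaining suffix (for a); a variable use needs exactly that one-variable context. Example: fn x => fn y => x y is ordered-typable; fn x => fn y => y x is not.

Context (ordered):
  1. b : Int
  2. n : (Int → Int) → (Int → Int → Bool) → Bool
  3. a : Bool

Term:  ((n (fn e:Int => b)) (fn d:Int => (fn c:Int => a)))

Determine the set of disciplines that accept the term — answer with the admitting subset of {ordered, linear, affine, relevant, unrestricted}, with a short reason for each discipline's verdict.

admitted by: affine, unrestricted
usage: b: 1×; n: 1×; a: 1×; e (λ-bound): 0×; d (λ-bound): 0×; c (λ-bound): 0×
order of uses: n, b, a
typing: well-typed — term : Bool
ordered: ✗ — unused: e, d, c — weakening required
linear: ✗ — unused: e, d, c — weakening required
affine: ✓ — no duplicate uses among b, n, a, e, d, c
relevant: ✗ — unused: e, d, c — weakening required
unrestricted: ✓ — well-typed at Bool; no restrictions here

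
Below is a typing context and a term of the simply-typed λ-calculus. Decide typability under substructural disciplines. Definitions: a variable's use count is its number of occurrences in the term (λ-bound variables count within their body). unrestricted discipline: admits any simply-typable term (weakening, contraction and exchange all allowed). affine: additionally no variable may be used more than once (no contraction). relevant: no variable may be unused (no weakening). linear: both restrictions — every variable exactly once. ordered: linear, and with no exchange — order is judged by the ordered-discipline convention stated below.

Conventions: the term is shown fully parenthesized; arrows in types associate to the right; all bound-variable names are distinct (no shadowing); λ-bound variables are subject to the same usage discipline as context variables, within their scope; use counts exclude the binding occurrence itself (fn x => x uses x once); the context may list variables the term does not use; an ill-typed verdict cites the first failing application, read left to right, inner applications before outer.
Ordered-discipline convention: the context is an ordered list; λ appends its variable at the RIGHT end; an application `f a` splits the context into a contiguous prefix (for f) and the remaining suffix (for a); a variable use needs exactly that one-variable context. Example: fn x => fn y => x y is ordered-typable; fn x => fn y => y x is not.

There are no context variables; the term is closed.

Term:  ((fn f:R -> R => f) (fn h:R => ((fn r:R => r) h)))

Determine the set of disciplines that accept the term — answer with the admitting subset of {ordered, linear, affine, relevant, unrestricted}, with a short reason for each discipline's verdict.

admitted in: ordered, linear, affine, relevant, unrestricted
variable uses: f (λ-bound): 1; h (λ-bound): 1; r (λ-bound): 1
left-to-right use order: f, r, h
typing: the term checks, with type R -> R
ordered: ✓, f, h, r once each; derivable with no W/C/E
linear: ✓, single use per variable (f, h, r)
affine: ✓, no duplicate uses among f, h, r
relevant: ✓, none of f, h, r goes unused
unrestricted: ✓, simply typable at R -> R; W, C, E all held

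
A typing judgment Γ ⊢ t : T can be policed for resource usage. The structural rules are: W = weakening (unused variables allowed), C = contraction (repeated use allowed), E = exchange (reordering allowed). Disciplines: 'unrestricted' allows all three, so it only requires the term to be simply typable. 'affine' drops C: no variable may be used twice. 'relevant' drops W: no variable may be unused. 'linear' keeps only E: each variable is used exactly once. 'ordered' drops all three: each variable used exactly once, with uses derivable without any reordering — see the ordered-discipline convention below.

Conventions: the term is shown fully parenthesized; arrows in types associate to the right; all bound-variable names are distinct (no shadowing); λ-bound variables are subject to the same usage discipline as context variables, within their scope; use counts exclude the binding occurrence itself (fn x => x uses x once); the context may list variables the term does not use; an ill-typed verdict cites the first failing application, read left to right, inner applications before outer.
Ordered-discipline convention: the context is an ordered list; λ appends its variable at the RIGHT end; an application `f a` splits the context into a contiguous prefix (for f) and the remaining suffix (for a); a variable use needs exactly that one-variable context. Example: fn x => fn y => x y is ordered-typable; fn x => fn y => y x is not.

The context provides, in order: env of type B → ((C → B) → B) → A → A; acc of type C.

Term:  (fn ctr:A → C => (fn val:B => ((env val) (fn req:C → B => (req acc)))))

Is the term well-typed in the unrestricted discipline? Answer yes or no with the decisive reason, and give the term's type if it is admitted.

yes — simply typable at (A → C) → B → A → A; W, C, E all held; term : (A → C) → B → A → A
counts: env ×1; acc ×1; ctr (bound) ×0; val (bound) ×1; req (bound) ×1
left-to-right use order: env, val, req, acc
typing: well-typed — term : (A → C) → B → A → A
across the five disciplines: ordered ✗, linear ✗, affine ✓, relevant ✗, unrestricted ✓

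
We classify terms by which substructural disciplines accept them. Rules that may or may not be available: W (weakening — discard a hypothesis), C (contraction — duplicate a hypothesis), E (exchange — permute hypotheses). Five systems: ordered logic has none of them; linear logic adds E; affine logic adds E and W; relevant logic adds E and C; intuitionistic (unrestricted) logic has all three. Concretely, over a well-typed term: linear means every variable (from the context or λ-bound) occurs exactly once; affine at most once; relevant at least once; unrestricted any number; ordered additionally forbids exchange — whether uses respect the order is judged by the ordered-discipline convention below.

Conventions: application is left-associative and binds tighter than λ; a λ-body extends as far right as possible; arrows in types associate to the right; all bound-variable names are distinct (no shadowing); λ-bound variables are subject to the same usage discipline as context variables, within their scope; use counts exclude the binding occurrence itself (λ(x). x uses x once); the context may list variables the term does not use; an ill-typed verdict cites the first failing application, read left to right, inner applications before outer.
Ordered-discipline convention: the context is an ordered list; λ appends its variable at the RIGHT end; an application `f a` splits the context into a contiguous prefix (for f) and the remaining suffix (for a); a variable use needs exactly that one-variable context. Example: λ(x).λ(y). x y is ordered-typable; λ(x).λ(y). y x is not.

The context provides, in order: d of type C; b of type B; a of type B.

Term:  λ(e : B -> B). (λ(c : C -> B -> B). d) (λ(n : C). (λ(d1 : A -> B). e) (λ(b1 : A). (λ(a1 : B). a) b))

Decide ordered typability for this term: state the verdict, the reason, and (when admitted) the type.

no — c, n, d1, b1, a1 left unused
usage: d: 1; b: 1; a: 1; e (bound): 1; c (bound): 0; n (bound): 0; d1 (bound): 0; b1 (bound): 0; a1 (bound): 0
uses in reading order: d, e, a, b
typing: ✓ — (B -> B) -> C
summary: ordered ✗, linear ✗, affine ✓, relevant ✗, unrestricted ✓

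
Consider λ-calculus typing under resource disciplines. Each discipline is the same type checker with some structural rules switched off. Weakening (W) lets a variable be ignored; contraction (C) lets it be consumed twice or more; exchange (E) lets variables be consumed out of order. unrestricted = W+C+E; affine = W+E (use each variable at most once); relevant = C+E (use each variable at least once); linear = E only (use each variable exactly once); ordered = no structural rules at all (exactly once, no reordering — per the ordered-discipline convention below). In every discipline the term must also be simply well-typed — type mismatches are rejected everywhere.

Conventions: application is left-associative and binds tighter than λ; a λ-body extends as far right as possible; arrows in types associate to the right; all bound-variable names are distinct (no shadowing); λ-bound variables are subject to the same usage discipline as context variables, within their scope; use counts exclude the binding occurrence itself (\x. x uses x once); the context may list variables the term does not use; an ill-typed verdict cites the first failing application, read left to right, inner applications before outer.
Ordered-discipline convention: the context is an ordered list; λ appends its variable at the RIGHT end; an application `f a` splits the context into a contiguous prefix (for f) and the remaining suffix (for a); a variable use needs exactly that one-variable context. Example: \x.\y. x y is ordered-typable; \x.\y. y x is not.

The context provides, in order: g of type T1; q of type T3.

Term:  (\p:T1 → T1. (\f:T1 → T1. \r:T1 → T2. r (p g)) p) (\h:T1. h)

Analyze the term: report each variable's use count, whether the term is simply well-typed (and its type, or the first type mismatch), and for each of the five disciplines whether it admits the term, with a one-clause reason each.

use counts: g=1, q=0, p (λ-bound)=2, f (λ-bound)=0, r (λ-bound)=1, h (λ-bound)=1
use order (left to right): r, p, g, p, h
typing: ✓ — (T1 → T2) → T2
ordered ✗ (p ×2 used more than once (contraction); q, f left unused)
linear ✗ (p ×2 used more than once (contraction); q, f left unused)
affine ✗ (p ×2 used more than once (contraction))
relevant ✗ (q, f left unused)
unrestricted ✓ (simply typable at (T1 → T2) → T2; W, C, E all held)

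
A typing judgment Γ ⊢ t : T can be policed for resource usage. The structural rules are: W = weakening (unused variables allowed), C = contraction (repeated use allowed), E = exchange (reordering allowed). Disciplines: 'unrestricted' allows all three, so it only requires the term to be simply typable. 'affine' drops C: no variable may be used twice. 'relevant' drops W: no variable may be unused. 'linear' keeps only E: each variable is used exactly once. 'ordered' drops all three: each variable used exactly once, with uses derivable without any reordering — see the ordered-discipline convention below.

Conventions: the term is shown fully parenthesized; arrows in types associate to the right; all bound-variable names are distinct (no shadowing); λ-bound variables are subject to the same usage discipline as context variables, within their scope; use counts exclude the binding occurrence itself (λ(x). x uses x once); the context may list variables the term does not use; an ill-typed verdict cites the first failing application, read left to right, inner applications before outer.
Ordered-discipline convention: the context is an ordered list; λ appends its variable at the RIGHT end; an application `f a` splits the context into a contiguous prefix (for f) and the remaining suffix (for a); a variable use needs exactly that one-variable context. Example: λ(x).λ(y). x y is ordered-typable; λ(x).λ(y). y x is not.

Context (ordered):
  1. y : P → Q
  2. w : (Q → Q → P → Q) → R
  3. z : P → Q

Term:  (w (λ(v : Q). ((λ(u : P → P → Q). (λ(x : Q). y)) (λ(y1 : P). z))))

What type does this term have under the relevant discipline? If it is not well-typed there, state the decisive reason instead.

not well-typed under relevant — v, u, x, y1 never used (weakening)
use counts: y=1; w=1; z=1; v [bound]=0; u [bound]=0; x [bound]=0; y1 [bound]=0
use order (left to right): w, y, z
typing: the term checks, with type R
summary: ordered ✗ | linear ✗ | affine ✓ | relevant ✗ | unrestricted ✓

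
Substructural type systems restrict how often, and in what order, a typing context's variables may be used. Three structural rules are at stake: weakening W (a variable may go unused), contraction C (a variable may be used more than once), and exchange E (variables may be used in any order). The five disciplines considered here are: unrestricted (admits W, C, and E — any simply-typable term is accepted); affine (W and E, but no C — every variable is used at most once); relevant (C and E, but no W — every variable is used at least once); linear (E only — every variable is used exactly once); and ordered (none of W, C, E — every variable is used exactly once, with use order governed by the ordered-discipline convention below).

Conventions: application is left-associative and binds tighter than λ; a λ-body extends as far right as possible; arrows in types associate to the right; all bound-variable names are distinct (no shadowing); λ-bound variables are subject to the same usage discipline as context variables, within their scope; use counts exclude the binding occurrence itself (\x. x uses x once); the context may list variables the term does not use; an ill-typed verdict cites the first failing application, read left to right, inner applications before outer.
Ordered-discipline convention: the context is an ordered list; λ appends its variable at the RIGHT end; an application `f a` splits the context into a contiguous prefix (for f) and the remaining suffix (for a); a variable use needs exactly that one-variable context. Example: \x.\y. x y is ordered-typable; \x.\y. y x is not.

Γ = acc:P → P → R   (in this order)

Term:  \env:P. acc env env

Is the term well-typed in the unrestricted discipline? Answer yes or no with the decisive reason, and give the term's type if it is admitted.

yes — well-typed at P → R; no restrictions here; term : P → R
variable uses: acc=1, env [bound]=2
use order (left to right): acc, env, env
typing: ✓ — P → R
across the five disciplines: ordered ✗; linear ✗; affine ✗; relevant ✓; unrestricted ✓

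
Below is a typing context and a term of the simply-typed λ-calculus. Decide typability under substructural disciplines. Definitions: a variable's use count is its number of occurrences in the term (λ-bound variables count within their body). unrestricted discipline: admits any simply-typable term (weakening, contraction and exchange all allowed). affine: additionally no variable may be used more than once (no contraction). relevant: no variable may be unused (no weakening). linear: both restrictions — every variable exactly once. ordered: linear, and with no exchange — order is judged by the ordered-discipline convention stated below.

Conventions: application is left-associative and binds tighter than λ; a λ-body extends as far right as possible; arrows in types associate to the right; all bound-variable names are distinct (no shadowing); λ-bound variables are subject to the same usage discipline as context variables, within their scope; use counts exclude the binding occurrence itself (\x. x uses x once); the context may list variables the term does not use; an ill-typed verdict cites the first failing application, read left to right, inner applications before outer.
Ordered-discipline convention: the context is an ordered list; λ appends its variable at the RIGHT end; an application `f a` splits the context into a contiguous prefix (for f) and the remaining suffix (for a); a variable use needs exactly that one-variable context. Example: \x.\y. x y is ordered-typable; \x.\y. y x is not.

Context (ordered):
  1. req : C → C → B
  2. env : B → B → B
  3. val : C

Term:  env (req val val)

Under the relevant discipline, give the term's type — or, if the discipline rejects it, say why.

term : B → B
variable uses: req: 1×, env: 1×, val: 2×
use order (left to right): env, req, val, val
typing: well-typed at B → B
summary: ordered ✗; linear ✗; affine ✗; relevant ✓; unrestricted ✓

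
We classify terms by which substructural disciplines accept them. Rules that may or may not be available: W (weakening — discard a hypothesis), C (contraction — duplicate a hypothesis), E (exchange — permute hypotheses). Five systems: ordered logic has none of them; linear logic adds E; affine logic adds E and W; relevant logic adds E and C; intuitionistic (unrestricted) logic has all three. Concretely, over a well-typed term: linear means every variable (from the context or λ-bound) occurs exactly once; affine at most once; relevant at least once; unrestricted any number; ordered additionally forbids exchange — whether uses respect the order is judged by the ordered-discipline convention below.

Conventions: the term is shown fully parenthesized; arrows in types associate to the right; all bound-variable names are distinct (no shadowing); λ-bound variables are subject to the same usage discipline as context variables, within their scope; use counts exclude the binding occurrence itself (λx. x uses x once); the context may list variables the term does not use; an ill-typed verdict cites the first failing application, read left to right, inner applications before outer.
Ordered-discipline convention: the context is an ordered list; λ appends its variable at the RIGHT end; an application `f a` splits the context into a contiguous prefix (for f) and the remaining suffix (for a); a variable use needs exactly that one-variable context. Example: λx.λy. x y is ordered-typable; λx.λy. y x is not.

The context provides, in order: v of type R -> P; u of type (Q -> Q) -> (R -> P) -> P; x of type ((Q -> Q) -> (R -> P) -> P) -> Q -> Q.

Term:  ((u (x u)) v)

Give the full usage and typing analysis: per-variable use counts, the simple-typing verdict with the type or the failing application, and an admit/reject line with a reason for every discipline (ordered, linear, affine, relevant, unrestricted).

usage: v: 1, u: 2, x: 1
uses in reading order: u, x, u, v
typing: the term checks, with type P
ordered: ✗, uses contraction: u ×2
linear: ✗, uses contraction: u ×2
affine: ✗, uses contraction: u ×2
relevant: ✓, none of v, u, x goes unused
unrestricted: ✓, typability at P is all that's needed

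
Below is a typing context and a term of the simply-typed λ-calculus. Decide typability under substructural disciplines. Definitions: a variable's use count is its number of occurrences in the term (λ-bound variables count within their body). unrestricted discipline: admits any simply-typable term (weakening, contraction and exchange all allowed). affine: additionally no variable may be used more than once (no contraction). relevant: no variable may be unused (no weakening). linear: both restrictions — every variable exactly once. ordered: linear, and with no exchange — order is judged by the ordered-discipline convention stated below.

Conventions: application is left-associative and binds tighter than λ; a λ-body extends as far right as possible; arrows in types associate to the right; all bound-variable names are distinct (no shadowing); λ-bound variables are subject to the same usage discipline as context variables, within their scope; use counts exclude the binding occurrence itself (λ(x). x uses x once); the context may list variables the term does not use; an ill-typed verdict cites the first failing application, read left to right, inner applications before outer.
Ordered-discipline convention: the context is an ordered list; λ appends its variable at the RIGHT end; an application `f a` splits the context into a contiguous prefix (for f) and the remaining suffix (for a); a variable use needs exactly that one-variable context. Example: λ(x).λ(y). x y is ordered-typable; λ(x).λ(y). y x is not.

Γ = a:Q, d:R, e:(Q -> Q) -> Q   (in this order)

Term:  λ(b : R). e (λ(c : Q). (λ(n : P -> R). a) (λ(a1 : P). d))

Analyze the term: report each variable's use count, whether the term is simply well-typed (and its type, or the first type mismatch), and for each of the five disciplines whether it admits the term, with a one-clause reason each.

use counts: a=1; d=1; e=1; b [bound]=0; c [bound]=0; n [bound]=0; a1 [bound]=0
uses in reading order: e, a, d
typing: well-typed — term : R -> Q
ordered: ✗, b, c, n, a1 never used (weakening)
linear: ✗, b, c, n, a1 never used (weakening)
affine: ✓, at most one use each (a, d, e, b, c, n, a1)
relevant: ✗, b, c, n, a1 never used (weakening)
unrestricted: ✓, well-typed at R -> Q; no restrictions here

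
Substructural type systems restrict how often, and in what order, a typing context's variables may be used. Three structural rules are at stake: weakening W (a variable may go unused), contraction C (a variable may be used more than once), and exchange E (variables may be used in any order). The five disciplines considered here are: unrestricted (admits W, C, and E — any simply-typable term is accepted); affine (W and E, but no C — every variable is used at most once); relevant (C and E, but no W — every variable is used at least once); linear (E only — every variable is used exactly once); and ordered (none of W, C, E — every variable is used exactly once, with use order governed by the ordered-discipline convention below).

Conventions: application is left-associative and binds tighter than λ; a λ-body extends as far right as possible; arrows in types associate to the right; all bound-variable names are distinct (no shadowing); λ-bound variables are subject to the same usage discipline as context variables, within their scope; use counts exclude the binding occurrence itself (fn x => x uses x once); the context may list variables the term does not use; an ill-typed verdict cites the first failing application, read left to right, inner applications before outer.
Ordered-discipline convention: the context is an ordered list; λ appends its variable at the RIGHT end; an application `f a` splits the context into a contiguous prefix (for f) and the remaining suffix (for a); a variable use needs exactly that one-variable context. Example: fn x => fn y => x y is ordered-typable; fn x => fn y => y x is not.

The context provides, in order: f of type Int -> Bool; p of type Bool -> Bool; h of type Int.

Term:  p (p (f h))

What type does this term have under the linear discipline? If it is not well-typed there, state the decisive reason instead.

not well-typed under linear — p ×2 used more than once (contraction)
use counts: f: 1×, p: 2×, h: 1×
left-to-right use order: p, p, f, h
typing: ✓ — Bool
per-discipline verdicts: ordered ✗, linear ✗, affine ✗, relevant ✓, unrestricted ✓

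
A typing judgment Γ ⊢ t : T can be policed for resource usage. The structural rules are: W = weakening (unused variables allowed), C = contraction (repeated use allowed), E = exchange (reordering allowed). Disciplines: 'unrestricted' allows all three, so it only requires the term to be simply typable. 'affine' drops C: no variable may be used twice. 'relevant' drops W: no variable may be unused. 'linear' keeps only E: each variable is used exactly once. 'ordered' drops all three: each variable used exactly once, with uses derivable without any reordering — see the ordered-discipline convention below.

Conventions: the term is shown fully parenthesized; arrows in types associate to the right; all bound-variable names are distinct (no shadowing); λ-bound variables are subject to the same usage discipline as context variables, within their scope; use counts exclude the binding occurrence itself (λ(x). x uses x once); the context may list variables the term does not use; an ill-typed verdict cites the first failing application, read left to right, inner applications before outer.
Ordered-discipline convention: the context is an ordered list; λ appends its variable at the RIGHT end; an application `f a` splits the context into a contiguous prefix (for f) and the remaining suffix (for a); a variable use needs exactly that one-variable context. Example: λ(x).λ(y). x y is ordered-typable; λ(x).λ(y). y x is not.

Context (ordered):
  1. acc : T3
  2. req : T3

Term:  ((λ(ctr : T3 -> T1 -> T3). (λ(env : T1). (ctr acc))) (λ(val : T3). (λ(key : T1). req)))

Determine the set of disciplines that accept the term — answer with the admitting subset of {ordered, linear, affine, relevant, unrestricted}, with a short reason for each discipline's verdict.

admitting disciplines: affine, unrestricted
counts: acc=1, req=1, ctr (λ-bound)=1, env (λ-bound)=0, val (λ-bound)=0, key (λ-bound)=0
left-to-right use order: ctr, acc, req
typing: ✓ — T1 -> T1 -> T3
ordered: ✗, needs weakening: env, val, key unused
linear: ✗, needs weakening: env, val, key unused
affine: ✓, none of acc, req, ctr, env, val, key used more than once
relevant: ✗, needs weakening: env, val, key unused
unrestricted: ✓, simply typable at T1 -> T1 -> T3; W, C, E all held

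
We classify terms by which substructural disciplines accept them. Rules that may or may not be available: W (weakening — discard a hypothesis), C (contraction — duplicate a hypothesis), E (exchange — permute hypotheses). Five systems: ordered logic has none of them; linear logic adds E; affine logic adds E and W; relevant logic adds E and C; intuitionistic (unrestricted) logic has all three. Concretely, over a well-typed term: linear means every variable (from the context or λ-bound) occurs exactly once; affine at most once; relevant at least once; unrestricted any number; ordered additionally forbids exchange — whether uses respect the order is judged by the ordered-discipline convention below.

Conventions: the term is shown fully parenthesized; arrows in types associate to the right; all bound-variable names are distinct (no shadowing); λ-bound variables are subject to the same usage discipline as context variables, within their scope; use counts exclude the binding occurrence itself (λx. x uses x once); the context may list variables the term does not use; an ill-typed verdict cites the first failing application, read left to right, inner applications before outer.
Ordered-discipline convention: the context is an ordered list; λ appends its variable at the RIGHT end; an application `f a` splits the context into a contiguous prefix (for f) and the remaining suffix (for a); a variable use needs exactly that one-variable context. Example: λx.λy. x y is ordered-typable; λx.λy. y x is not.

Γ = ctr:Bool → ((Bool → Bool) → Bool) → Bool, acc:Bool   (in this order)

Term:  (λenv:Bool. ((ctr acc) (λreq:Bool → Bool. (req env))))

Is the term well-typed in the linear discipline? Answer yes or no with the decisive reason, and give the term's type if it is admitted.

yes — single use per variable (ctr, acc, env, req); term : Bool → Bool
variable uses: ctr: 1×, acc: 1×, env (λ-bound): 1×, req (λ-bound): 1×
left-to-right use order: ctr, acc, req, env
typing: ✓ — Bool → Bool
all disciplines: ordered ✗, linear ✓, affine ✓, relevant ✓, unrestricted ✓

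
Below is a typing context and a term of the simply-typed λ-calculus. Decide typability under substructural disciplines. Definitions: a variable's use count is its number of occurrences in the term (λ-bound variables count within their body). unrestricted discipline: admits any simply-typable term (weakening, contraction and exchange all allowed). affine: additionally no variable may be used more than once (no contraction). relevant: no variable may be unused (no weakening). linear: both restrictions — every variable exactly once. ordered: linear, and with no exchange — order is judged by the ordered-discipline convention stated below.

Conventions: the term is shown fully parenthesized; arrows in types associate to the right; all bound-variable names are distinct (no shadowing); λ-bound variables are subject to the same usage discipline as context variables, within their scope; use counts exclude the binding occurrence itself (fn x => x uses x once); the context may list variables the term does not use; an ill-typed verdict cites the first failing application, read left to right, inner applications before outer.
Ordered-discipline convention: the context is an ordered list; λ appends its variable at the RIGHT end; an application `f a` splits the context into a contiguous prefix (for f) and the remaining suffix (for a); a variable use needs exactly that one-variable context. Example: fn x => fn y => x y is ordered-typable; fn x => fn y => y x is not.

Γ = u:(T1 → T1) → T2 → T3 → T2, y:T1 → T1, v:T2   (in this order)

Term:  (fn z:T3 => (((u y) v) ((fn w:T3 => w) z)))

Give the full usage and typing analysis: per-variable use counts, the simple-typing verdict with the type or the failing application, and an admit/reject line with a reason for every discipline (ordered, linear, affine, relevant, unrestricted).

variable uses: u=1; y=1; v=1; z (λ-bound)=1; w (λ-bound)=1
uses in reading order: u, y, v, w, z
typing: ✓ — T3 → T2
ordered: ✓ — u, y, v, z, w once each; derivable with no W/C/E
linear: ✓ — each of u, y, v, z, w used exactly once
affine: ✓ — none of u, y, v, z, w used more than once
relevant: ✓ — u, y, v, z, w: all used, weakening unneeded
unrestricted: ✓ — typability at T3 → T2 is all that's needed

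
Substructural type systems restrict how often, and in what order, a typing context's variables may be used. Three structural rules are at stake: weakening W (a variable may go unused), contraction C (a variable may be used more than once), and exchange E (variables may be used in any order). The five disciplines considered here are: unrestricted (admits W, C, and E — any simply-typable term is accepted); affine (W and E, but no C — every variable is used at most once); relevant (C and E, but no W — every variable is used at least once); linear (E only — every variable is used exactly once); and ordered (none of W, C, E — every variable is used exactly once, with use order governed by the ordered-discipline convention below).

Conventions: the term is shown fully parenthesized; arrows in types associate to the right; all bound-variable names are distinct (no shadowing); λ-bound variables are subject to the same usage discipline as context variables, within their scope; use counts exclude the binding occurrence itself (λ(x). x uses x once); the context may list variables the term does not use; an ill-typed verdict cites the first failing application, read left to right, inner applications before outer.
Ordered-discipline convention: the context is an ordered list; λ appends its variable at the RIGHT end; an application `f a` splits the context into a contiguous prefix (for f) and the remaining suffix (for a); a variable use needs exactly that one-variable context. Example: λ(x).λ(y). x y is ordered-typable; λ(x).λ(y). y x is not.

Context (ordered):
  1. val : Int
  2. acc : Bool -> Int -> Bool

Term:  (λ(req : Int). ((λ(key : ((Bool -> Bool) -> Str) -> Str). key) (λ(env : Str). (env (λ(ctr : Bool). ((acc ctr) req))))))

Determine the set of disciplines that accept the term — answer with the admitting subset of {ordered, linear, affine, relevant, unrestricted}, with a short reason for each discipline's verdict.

accepted by: none
variable uses: val: 0; acc: 1; req (bound): 1; key (bound): 1; env (bound): 1; ctr (bound): 1
use order (left to right): key, env, acc, ctr, req
typing: ill-typed: non-function type Str applied to an argument
ordered: ✗ — fails simple typing
linear: ✗ — a type mismatch blocks all five
affine: ✗ — the type mismatch rejects it
relevant: ✗ — not simply typable
unrestricted: ✗ — fails simple typing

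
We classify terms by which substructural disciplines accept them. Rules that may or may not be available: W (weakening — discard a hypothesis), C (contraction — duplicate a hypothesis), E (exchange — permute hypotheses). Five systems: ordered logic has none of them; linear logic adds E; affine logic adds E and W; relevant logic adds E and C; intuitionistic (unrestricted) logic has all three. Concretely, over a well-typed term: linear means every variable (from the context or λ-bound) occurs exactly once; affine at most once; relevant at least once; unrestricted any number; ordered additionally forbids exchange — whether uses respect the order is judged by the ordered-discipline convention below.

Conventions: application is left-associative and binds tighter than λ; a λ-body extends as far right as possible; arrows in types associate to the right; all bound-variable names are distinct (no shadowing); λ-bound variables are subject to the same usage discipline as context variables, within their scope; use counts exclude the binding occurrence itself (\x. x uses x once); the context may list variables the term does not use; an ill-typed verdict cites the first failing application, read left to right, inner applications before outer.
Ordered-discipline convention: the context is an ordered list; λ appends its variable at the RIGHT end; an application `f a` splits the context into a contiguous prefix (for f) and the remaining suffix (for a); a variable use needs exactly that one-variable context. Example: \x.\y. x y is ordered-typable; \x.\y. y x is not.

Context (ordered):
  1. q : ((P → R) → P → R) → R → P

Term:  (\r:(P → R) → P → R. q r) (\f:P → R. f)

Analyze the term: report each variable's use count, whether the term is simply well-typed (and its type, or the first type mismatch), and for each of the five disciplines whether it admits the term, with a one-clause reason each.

variable uses: q=1; r (bound)=1; f (bound)=1
use order (left to right): q, r, f
typing: well-typed — term : R → P
ordered: ✓ — single-use (q, r, f), ordered derivation ok
linear: ✓ — single use per variable (q, r, f)
affine: ✓ — q, r, f: no repeats, contraction unneeded
relevant: ✓ — every one of q, r, f appears
unrestricted: ✓ — type-checks (R → P) and nothing is barred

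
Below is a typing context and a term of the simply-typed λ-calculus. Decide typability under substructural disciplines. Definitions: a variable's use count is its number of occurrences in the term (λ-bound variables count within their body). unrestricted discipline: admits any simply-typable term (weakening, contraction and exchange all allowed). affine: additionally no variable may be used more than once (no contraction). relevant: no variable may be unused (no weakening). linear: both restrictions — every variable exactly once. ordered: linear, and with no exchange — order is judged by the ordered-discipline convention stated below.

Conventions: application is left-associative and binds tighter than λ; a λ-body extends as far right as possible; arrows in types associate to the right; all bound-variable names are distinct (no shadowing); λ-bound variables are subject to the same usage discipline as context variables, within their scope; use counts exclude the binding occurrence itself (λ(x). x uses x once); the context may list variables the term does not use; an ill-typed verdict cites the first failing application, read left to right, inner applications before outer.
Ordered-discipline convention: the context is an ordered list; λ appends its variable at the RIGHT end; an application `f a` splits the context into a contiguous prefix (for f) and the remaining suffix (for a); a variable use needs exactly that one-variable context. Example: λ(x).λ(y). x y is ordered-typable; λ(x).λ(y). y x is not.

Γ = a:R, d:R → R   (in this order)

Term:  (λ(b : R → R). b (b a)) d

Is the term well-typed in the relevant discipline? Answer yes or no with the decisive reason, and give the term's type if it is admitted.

yes — none of a, d, b goes unused; term : R
variable uses: a: 1×; d: 1×; b [bound]: 2×
use order (left to right): b, b, a, d
typing: well-typed — term : R
per-discipline verdicts: ordered ✗; linear ✗; affine ✗; relevant ✓; unrestricted ✓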